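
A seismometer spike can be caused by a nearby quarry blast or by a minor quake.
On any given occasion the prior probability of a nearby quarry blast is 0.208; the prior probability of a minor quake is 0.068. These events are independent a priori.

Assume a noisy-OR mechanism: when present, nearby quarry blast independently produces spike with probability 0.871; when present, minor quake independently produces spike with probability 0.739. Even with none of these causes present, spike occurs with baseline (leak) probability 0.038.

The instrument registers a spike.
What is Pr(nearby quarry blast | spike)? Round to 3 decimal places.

Under noisy-OR, P(spike | causes) = 1 − (1−0.038)·∏(1−qᵢ) over the active causes.
For the numerator, keep only nearby quarry blast=true terms: 0.169799 + 0.013686 = 0.183485
Normalizer over all consistent configurations: 0.038*0.792*0.932 + 0.748918*0.792*0.068 + 0.875902*0.208*0.932 + 0.96761*0.208*0.068 = 0.251868
P(nearby quarry blast | spike) = 0.183485/0.251868 ≈ 0.728

Pr(nearby quarry blast | spike) ≈ 0.728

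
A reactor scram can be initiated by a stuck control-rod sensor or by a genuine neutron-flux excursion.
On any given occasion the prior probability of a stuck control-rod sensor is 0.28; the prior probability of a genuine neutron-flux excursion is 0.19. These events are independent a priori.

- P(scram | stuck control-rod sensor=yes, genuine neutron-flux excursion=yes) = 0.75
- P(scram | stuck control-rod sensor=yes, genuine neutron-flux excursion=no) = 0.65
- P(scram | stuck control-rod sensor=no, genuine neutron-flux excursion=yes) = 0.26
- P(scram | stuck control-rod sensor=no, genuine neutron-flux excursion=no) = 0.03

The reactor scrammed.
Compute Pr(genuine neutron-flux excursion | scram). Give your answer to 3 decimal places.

Sum P(scram|·) weighted by the priors over the 4 (stuck control-rod sensor, genuine neutron-flux excursion) configurations:
  P(scram) = 0.03*0.72*0.81 + 0.26*0.72*0.19 + 0.65*0.28*0.81 + 0.75*0.28*0.19
        = 0.017496 + 0.035568 + 0.147420 + 0.039900 = 0.240384
The terms with genuine neutron-flux excursion present sum to 0.075468, so
  P(genuine neutron-flux excursion | scram) = 0.075468 / 0.240384 ≈ 0.314

Pr(genuine neutron-flux excursion | scram) ≈ 0.314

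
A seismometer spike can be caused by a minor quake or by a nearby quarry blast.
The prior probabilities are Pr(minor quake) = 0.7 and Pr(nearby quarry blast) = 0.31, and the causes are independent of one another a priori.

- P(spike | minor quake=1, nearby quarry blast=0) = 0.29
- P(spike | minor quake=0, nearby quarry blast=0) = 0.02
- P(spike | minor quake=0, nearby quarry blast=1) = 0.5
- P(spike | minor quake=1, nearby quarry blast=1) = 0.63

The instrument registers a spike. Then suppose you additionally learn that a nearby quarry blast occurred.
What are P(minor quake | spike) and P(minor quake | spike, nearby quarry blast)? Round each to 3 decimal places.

Enumerate the 4 (minor quake, nearby quarry blast) configurations and weight by the priors:
  P(spike) = 0.02·0.3·0.69 + 0.5·0.3·0.31 + 0.29·0.7·0.69 + 0.63·0.7·0.31
        = 0.004140 + 0.046500 + 0.140070 + 0.136710 = 0.327420
Keeping only the minor quake-present terms gives 0.276780, so
  P(minor quake | spike) = 0.276780 / 0.327420 ≈ 0.845

Now condition on the additional information:
Weight on minor quake=true, given the evidence: 0.63×0.7 = 0.441000
The normalizing constant is 0.5×0.3 + 0.63×0.7 = 0.591000
Posterior = 0.441000 / 0.591000 ≈ 0.746

P(minor quake | spike) ≈ 0.845; P(minor quake | spike, nearby quarry blast) ≈ 0.746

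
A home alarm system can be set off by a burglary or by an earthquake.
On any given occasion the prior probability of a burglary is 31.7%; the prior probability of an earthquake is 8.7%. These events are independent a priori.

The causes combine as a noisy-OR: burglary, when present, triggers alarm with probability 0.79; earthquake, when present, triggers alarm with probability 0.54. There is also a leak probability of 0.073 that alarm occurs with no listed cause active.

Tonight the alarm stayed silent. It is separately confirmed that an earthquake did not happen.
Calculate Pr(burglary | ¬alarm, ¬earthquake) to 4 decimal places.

Pr(burglary | ¬alarm, ¬earthquake) ≈ 0.0888

Under noisy-OR, P(alarm | causes) = 1 − (1−0.073)·∏(1−qᵢ) over the active causes.
Sum P(¬alarm|·) weighted by the priors over both values of burglary:
  P(¬alarm | ¬earthquake) = 0.927×0.683 + 0.19467×0.317
        = 0.633141 + 0.061710 = 0.694851
Keeping only the burglary-present terms gives 0.061710, so
  P(burglary | ¬alarm, ¬earthquake) = 0.061710 / 0.694851 ≈ 0.0888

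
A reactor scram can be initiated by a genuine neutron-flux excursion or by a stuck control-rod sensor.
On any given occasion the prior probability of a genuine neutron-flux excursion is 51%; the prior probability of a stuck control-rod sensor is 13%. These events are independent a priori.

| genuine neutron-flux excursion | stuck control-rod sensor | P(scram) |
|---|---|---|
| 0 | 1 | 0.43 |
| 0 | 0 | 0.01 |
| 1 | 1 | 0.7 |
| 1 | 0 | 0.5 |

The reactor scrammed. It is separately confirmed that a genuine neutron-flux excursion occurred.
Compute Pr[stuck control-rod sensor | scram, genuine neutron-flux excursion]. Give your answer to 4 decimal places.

Pr[stuck control-rod sensor | scram, genuine neutron-flux excursion] ≈ 0.1730

Numerator (weight on configurations with stuck control-rod sensor): 0.7*0.13 = 0.091000
The normalizing constant is 0.5*0.87 + 0.7*0.13 = 0.526000
Posterior = 0.091000 / 0.526000 ≈ 0.1730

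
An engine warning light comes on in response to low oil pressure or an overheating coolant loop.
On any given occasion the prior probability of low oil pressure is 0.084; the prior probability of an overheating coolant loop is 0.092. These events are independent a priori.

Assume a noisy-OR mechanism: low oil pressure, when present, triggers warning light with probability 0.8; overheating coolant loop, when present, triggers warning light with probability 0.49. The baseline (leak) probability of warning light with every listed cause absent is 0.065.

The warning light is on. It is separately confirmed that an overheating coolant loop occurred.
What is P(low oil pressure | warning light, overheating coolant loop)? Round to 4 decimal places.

P(low oil pressure | warning light, overheating coolant loop) ≈ 0.1369

Under noisy-OR, P(warning light | causes) = 1 − (1−0.065)·∏(1−qᵢ) over the active causes.
P(warning light | overheating coolant loop) = 0.52315·0.916 + 0.90463·0.084 = 0.479205 + 0.075989 = 0.555194
The low oil pressure-present share is 0.90463·0.084 = 0.075989.
Hence the posterior is 0.075989/0.555194 ≈ 0.1369.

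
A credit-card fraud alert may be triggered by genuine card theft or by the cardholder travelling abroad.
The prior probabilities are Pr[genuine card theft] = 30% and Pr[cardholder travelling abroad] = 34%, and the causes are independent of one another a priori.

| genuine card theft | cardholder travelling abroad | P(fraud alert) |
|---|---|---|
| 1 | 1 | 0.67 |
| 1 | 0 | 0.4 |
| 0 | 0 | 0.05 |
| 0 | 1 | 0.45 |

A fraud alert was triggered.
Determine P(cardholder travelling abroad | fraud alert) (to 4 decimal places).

P(cardholder travelling abroad | fraud alert) ≈ 0.6317

P(fraud alert) = 0.05*0.7*0.66 + 0.45*0.7*0.34 + 0.4*0.3*0.66 + 0.67*0.3*0.34 = 0.023100 + 0.107100 + 0.079200 + 0.068340 = 0.277740
Of this, 0.175440 comes from 0.107100 + 0.068340 (the cardholder travelling abroad=true cases).
Hence the posterior is 0.175440/0.277740 ≈ 0.6317.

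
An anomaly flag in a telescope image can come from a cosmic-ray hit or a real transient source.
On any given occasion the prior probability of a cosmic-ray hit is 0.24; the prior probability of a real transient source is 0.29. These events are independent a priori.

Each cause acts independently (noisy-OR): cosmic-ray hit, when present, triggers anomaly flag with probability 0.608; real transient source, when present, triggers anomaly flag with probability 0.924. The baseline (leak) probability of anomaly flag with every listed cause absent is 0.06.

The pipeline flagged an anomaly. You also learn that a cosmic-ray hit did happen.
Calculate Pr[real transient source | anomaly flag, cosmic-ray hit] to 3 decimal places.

Pr[real transient source | anomaly flag, cosmic-ray hit] ≈ 0.386

Under noisy-OR, P(anomaly flag | causes) = 1 − (1−0.06)·∏(1−qᵢ) over the active causes.
For the numerator, keep only real transient source=true terms: 0.971996×0.29 = 0.281879
The normalizing constant is 0.63152×0.71 + 0.971996×0.29 = 0.730258
Posterior = 0.281879 / 0.730258 ≈ 0.386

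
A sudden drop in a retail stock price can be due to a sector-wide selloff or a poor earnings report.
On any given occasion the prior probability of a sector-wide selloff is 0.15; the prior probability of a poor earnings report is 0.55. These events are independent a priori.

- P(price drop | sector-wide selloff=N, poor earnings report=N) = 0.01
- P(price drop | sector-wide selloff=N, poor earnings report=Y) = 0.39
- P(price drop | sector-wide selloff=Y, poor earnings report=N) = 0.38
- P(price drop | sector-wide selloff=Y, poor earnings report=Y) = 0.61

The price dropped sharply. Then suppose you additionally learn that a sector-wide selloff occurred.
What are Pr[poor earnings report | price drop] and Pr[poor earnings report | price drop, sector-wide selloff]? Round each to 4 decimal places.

For the numerator, keep only poor earnings report=true terms: 0.182325 + 0.050325 = 0.232650
Denominator P(price drop): 0.01·0.85·0.45 + 0.39·0.85·0.55 + 0.38·0.15·0.45 + 0.61·0.15·0.55 = 0.262125
Posterior = 0.232650 / 0.262125 ≈ 0.8876

Now also conditioning on sector-wide selloff=true:
Numerator (weight on configurations with poor earnings report): 0.61·0.55 = 0.335500
The normalizing constant is 0.38·0.45 + 0.61·0.55 = 0.506500
P(poor earnings report | price drop, sector-wide selloff) = 0.335500/0.506500 ≈ 0.6624
The drop from 0.8876 to 0.6624 is the explaining-away (discounting) effect.

Pr[poor earnings report | price drop] ≈ 0.8876; Pr[poor earnings report | price drop, sector-wide selloff] ≈ 0.6624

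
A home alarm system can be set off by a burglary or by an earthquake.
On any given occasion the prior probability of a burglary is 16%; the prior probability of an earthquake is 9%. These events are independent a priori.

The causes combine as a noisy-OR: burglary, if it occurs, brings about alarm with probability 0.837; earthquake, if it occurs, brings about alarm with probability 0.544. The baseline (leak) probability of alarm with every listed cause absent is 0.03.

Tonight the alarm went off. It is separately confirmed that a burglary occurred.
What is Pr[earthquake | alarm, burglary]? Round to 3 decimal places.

Under noisy-OR, P(alarm | causes) = 1 − (1−0.03)·∏(1−qᵢ) over the active causes.
P(alarm | burglary) = 0.84189×0.91 + 0.927902×0.09 = 0.766120 + 0.083511 = 0.849631
The earthquake-present share is 0.927902×0.09 = 0.083511.
P(earthquake | alarm, burglary) = 0.083511 / 0.849631 ≈ 0.098

Pr[earthquake | alarm, burglary] ≈ 0.098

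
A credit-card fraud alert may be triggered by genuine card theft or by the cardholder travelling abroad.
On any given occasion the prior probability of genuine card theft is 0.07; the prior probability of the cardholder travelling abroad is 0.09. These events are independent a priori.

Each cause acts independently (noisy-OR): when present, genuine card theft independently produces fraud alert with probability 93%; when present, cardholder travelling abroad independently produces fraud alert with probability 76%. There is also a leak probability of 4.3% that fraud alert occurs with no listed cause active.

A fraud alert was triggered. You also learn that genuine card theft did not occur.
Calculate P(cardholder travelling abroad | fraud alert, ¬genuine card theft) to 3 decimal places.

P(cardholder travelling abroad | fraud alert, ¬genuine card theft) ≈ 0.639

Under noisy-OR, P(fraud alert | causes) = 1 − (1−0.043)·∏(1−qᵢ) over the active causes.
P(fraud alert | ¬genuine card theft) = 0.043·0.91 + 0.77032·0.09 = 0.039130 + 0.069329 = 0.108459
Of this, 0.069329 comes from 0.77032·0.09 (the cardholder travelling abroad=true cases).
P(cardholder travelling abroad | fraud alert, ¬genuine card theft) = 0.069329 / 0.108459 ≈ 0.639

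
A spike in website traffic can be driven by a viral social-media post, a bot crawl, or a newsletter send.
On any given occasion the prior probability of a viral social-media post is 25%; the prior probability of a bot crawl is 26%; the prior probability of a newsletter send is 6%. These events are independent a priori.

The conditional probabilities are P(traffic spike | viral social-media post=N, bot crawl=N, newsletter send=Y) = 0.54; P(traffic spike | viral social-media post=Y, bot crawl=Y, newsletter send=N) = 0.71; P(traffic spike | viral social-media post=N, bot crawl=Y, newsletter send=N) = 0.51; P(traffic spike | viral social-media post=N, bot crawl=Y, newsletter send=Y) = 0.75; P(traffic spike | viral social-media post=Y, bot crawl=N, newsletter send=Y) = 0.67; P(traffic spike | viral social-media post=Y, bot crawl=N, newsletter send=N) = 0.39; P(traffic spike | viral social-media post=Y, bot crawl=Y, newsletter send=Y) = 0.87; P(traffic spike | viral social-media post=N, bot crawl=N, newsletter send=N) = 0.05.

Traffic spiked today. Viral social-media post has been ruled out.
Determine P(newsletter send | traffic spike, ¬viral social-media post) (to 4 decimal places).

P(newsletter send | traffic spike, ¬viral social-media post) ≈ 0.1829

P(traffic spike | ¬viral social-media post) = 0.05*0.74*0.94 + 0.54*0.74*0.06 + 0.51*0.26*0.94 + 0.75*0.26*0.06 = 0.034780 + 0.023976 + 0.124644 + 0.011700 = 0.195100
The newsletter send-present share is 0.023976 + 0.011700 = 0.035676.
Hence the posterior is 0.035676/0.195100 ≈ 0.1829.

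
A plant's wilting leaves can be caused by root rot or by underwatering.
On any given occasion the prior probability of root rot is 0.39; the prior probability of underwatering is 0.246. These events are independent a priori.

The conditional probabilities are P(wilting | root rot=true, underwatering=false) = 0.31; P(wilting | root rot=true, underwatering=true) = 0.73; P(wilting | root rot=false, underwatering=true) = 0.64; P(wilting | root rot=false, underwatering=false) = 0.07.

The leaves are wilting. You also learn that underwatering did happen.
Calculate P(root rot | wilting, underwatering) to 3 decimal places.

Numerator (weight on configurations with root rot): 0.73×0.39 = 0.284700
Normalizer over all consistent configurations: 0.64×0.61 + 0.73×0.39 = 0.675100
Posterior = 0.284700 / 0.675100 ≈ 0.422

P(root rot | wilting, underwatering) ≈ 0.422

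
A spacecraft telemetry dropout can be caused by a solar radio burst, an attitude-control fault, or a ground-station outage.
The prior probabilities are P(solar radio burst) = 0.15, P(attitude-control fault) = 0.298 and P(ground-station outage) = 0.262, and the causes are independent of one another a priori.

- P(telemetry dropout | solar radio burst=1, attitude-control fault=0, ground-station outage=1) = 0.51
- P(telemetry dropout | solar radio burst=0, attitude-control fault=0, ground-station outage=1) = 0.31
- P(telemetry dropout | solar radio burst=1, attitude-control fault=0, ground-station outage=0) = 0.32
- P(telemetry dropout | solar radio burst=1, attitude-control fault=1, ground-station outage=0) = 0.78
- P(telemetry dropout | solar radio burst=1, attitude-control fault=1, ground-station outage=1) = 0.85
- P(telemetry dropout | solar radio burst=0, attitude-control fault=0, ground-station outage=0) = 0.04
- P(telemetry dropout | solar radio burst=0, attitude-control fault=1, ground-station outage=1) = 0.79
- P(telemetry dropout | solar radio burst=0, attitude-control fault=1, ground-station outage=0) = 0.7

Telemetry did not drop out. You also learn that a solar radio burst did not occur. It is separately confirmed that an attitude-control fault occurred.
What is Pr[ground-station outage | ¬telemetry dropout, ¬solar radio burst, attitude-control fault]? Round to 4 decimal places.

P(¬telemetry dropout | ¬solar radio burst, attitude-control fault) = 0.3*0.738 + 0.21*0.262 = 0.221400 + 0.055020 = 0.276420
Restricting to configurations with ground-station outage present: 0.21*0.262 = 0.055020.
So P(ground-station outage | ¬telemetry dropout, ¬solar radio burst, attitude-control fault) = 0.055020/0.276420 ≈ 0.1990.

Pr[ground-station outage | ¬telemetry dropout, ¬solar radio burst, attitude-control fault] ≈ 0.1990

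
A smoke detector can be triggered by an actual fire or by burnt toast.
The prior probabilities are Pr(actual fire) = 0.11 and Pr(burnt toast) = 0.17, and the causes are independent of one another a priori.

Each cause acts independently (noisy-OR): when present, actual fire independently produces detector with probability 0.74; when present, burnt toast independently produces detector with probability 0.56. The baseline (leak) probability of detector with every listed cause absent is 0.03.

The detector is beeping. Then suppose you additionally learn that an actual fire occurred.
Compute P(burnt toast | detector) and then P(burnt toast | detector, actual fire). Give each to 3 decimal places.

P(burnt toast | detector) ≈ 0.533; P(burnt toast | detector, actual fire) ≈ 0.196

Under noisy-OR, P(detector | causes) = 1 − (1−0.03)·∏(1−qᵢ) over the active causes.
By total probability over the 4 (actual fire, burnt toast) configurations:
  P(detector) = 0.03×0.89×0.83 + 0.5732×0.89×0.17 + 0.7478×0.11×0.83 + 0.889032×0.11×0.17
        = 0.022161 + 0.086725 + 0.068274 + 0.016625 = 0.193785
The terms with burnt toast present sum to 0.103350, so
  P(burnt toast | detector) = 0.103350 / 0.193785 ≈ 0.533

Now condition on the additional information:
Numerator (weight on configurations with burnt toast): 0.889032×0.17 = 0.151135
Denominator P(detector | actual fire): 0.7478×0.83 + 0.889032×0.17 = 0.771809
P(burnt toast | detector, actual fire) = 0.151135/0.771809 ≈ 0.196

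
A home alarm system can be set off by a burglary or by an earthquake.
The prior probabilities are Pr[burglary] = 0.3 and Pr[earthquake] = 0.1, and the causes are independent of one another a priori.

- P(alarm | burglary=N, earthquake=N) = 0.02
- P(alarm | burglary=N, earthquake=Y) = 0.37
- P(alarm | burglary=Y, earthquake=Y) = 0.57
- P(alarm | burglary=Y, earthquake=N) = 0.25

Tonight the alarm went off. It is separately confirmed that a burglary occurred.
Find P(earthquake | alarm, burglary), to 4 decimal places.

Enumerate both values of earthquake and weight by the priors:
  P(alarm | burglary) = 0.25×0.9 + 0.57×0.1
        = 0.225000 + 0.057000 = 0.282000
The terms with earthquake present sum to 0.057000, so
  P(earthquake | alarm, burglary) = 0.057000 / 0.282000 ≈ 0.2021

P(earthquake | alarm, burglary) ≈ 0.2021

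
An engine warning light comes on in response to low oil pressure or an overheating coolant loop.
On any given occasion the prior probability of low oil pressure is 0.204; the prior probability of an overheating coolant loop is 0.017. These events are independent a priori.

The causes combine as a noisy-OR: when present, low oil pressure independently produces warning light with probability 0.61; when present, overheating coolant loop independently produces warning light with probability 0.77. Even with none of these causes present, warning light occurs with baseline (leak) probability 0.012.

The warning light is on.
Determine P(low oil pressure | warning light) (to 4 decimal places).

Under noisy-OR, P(warning light | causes) = 1 − (1−0.012)·∏(1−qᵢ) over the active causes.
P(warning light) = 0.012·0.796·0.983 + 0.77276·0.796·0.017 + 0.61468·0.204·0.983 + 0.911376·0.204·0.017 = 0.009390 + 0.010457 + 0.123263 + 0.003161 = 0.146271
Restricting to configurations with low oil pressure present: 0.123263 + 0.003161 = 0.126424.
P(low oil pressure | warning light) = 0.126424 / 0.146271 ≈ 0.8643

P(low oil pressure | warning light) ≈ 0.8643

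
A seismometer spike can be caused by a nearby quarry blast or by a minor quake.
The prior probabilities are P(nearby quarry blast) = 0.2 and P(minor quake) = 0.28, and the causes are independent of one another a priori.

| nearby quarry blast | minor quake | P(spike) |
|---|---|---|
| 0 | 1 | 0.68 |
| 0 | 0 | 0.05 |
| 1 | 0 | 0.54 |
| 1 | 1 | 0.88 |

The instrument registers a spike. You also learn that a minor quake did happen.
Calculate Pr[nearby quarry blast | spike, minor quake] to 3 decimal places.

Pr[nearby quarry blast | spike, minor quake] ≈ 0.244

By total probability over both values of nearby quarry blast:
  P(spike | minor quake) = 0.68×0.8 + 0.88×0.2
        = 0.544000 + 0.176000 = 0.720000
Keeping only the nearby quarry blast-present terms gives 0.176000, so
  P(nearby quarry blast | spike, minor quake) = 0.176000 / 0.720000 ≈ 0.244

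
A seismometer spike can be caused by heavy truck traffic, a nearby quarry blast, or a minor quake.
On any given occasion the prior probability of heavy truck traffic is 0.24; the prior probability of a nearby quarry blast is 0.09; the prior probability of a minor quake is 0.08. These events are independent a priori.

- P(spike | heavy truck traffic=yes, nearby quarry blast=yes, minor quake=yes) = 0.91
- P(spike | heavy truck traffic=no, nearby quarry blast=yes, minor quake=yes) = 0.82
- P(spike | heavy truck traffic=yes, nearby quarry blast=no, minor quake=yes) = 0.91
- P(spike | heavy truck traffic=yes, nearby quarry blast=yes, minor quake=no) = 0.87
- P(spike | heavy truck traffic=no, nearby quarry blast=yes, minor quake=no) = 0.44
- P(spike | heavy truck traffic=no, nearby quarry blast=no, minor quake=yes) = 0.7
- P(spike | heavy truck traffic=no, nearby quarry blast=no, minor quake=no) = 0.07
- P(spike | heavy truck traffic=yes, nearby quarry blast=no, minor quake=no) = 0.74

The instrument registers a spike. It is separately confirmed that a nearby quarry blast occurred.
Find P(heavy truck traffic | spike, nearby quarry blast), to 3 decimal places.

P(heavy truck traffic | spike, nearby quarry blast) ≈ 0.370

P(spike | nearby quarry blast) = 0.44*0.76*0.92 + 0.82*0.76*0.08 + 0.87*0.24*0.92 + 0.91*0.24*0.08 = 0.307648 + 0.049856 + 0.192096 + 0.017472 = 0.567072
Of this, 0.209568 comes from 0.192096 + 0.017472 (the heavy truck traffic=true cases).
So P(heavy truck traffic | spike, nearby quarry blast) = 0.209568/0.567072 ≈ 0.370.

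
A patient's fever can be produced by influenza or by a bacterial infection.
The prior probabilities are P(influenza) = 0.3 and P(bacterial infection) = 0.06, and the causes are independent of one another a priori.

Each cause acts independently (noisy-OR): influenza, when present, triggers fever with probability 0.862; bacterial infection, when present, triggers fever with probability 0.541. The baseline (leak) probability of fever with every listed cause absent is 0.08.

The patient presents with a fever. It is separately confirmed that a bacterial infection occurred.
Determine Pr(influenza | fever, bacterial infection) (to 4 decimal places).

Under noisy-OR, P(fever | causes) = 1 − (1−0.08)·∏(1−qᵢ) over the active causes.
P(fever | bacterial infection) = 0.57772*0.7 + 0.941725*0.3 = 0.404404 + 0.282517 = 0.686921
The influenza-present share is 0.941725*0.3 = 0.282517.
Hence the posterior is 0.282517/0.686921 ≈ 0.4113.

Pr(influenza | fever, bacterial infection) ≈ 0.4113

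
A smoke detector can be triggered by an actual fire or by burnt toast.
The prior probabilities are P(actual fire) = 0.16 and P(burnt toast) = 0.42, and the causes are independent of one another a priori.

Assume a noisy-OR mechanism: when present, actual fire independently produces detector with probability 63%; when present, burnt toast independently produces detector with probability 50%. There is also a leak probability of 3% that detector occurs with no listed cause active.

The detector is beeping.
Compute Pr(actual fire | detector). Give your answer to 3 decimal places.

Under noisy-OR, P(detector | causes) = 1 − (1−0.03)·∏(1−qᵢ) over the active causes.
P(detector) = 0.03×0.84×0.58 + 0.515×0.84×0.42 + 0.6411×0.16×0.58 + 0.82055×0.16×0.42 = 0.014616 + 0.181692 + 0.059494 + 0.055141 = 0.310943
The actual fire-present share is 0.059494 + 0.055141 = 0.114635.
So P(actual fire | detector) = 0.114635/0.310943 ≈ 0.369.

Pr(actual fire | detector) ≈ 0.369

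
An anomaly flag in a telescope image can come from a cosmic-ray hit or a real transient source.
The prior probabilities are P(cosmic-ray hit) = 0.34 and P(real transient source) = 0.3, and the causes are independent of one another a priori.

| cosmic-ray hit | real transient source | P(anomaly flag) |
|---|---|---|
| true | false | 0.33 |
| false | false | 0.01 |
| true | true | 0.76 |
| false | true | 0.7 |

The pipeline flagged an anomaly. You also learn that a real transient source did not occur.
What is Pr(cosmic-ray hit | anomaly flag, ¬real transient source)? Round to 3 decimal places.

P(anomaly flag | ¬real transient source) = 0.01·0.66 + 0.33·0.34 = 0.006600 + 0.112200 = 0.118800
Restricting to configurations with cosmic-ray hit present: 0.33·0.34 = 0.112200.
P(cosmic-ray hit | anomaly flag, ¬real transient source) = 0.112200 / 0.118800 ≈ 0.944

Pr(cosmic-ray hit | anomaly flag, ¬real transient source) ≈ 0.944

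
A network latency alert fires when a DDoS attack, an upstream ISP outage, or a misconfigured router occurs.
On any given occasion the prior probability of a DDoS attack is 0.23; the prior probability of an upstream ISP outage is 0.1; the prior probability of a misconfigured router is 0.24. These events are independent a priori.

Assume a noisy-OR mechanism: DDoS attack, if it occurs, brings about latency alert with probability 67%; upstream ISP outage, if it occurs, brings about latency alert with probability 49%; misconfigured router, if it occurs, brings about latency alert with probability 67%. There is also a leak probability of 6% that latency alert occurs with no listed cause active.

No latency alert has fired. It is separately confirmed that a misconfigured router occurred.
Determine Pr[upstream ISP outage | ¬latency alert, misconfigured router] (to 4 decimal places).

Pr[upstream ISP outage | ¬latency alert, misconfigured router] ≈ 0.0536

Under noisy-OR, P(latency alert | causes) = 1 − (1−0.06)·∏(1−qᵢ) over the active causes.
Enumerate the 4 (DDoS attack, upstream ISP outage) configurations and weight by the priors:
  P(¬latency alert | misconfigured router) = 0.3102×0.77×0.9 + 0.158202×0.77×0.1 + 0.102366×0.23×0.9 + 0.052207×0.23×0.1
        = 0.214969 + 0.012182 + 0.021190 + 0.001201 = 0.249542
The terms with upstream ISP outage present sum to 0.013383, so
  P(upstream ISP outage | ¬latency alert, misconfigured router) = 0.013383 / 0.249542 ≈ 0.0536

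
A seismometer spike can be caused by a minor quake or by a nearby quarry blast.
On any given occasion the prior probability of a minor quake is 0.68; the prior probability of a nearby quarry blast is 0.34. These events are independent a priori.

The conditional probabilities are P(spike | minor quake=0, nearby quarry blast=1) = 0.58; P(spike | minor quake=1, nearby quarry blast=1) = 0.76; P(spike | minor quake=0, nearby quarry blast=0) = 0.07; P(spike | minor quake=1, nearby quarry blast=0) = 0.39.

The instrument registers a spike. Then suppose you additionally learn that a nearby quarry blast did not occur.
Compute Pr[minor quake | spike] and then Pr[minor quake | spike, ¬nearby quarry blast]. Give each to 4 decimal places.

For the numerator, keep only minor quake=true terms: 0.175032 + 0.175712 = 0.350744
Denominator P(spike): 0.07·0.32·0.66 + 0.58·0.32·0.34 + 0.39·0.68·0.66 + 0.76·0.68·0.34 = 0.428632
Posterior = 0.350744 / 0.428632 ≈ 0.8183

With the extra evidence:
Enumerate both values of minor quake and weight by the priors:
  P(spike | ¬nearby quarry blast) = 0.07*0.32 + 0.39*0.68
        = 0.022400 + 0.265200 = 0.287600
Configurations with minor quake contribute 0.265200, so
  P(minor quake | spike, ¬nearby quarry blast) = 0.265200 / 0.287600 ≈ 0.9221

Pr[minor quake | spike] ≈ 0.8183; Pr[minor quake | spike, ¬nearby quarry blast] ≈ 0.9221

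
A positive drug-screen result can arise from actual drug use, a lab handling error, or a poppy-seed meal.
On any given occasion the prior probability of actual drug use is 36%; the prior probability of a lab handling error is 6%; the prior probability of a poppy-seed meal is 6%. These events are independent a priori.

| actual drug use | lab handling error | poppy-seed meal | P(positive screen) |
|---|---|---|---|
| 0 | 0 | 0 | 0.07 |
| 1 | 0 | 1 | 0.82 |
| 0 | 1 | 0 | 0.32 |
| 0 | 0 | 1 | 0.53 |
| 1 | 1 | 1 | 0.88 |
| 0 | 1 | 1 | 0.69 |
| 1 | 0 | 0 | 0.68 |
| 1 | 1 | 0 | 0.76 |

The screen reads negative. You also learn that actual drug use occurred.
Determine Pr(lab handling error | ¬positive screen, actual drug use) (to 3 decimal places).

Weight on lab handling error=true, given the evidence: 0.013536 + 0.000432 = 0.013968
The normalizing constant is 0.32*0.94*0.94 + 0.18*0.94*0.06 + 0.24*0.06*0.94 + 0.12*0.06*0.06 = 0.306872
P(lab handling error | ¬positive screen, actual drug use) = 0.013968/0.306872 ≈ 0.046

Pr(lab handling error | ¬positive screen, actual drug use) ≈ 0.046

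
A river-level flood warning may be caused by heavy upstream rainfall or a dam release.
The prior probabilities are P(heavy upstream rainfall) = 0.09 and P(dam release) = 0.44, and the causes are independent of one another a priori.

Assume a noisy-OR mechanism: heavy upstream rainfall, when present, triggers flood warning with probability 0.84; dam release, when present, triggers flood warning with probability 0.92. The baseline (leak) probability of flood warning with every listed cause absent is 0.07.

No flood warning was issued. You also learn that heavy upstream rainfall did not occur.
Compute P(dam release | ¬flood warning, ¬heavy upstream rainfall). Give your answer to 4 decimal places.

P(dam release | ¬flood warning, ¬heavy upstream rainfall) ≈ 0.0591

Under noisy-OR, P(flood warning | causes) = 1 − (1−0.07)·∏(1−qᵢ) over the active causes.
For the numerator, keep only dam release=true terms: 0.0744*0.44 = 0.032736
Denominator P(¬flood warning | ¬heavy upstream rainfall): 0.93*0.56 + 0.0744*0.44 = 0.553536
Posterior = 0.032736 / 0.553536 ≈ 0.0591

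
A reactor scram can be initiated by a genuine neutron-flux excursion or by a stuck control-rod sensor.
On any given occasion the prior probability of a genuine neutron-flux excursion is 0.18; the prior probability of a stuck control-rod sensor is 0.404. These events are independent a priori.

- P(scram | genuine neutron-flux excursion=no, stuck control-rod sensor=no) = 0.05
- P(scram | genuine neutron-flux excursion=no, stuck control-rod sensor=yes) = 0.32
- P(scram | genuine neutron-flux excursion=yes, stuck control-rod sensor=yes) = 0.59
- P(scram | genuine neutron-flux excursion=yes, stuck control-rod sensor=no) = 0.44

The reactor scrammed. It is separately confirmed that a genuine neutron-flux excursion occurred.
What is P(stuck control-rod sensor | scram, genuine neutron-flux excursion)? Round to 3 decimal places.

P(stuck control-rod sensor | scram, genuine neutron-flux excursion) ≈ 0.476

P(scram | genuine neutron-flux excursion) = 0.44*0.596 + 0.59*0.404 = 0.262240 + 0.238360 = 0.500600
The stuck control-rod sensor-present share is 0.59*0.404 = 0.238360.
So P(stuck control-rod sensor | scram, genuine neutron-flux excursion) = 0.238360/0.500600 ≈ 0.476.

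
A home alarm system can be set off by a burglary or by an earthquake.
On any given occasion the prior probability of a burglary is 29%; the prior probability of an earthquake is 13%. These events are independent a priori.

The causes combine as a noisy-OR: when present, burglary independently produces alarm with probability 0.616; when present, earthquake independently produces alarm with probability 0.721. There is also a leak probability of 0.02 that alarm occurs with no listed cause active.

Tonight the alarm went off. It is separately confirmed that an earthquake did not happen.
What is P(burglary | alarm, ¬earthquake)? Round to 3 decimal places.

P(burglary | alarm, ¬earthquake) ≈ 0.927

Under noisy-OR, P(alarm | causes) = 1 − (1−0.02)·∏(1−qᵢ) over the active causes.
P(alarm | ¬earthquake) = 0.02*0.71 + 0.62368*0.29 = 0.014200 + 0.180867 = 0.195067
The burglary-present share is 0.62368*0.29 = 0.180867.
Hence the posterior is 0.180867/0.195067 ≈ 0.927.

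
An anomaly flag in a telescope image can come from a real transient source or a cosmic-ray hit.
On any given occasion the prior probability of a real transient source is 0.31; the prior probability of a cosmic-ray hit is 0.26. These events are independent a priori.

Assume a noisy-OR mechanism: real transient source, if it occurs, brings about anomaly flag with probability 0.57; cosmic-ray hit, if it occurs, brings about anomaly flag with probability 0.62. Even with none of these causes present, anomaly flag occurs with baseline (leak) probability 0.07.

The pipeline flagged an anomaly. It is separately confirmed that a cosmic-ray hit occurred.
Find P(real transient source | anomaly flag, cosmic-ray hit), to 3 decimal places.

Under noisy-OR, P(anomaly flag | causes) = 1 − (1−0.07)·∏(1−qᵢ) over the active causes.
Numerator (weight on configurations with real transient source): 0.848038*0.31 = 0.262892
Normalizer over all consistent configurations: 0.6466*0.69 + 0.848038*0.31 = 0.709046
Posterior = 0.262892 / 0.709046 ≈ 0.371

P(real transient source | anomaly flag, cosmic-ray hit) ≈ 0.371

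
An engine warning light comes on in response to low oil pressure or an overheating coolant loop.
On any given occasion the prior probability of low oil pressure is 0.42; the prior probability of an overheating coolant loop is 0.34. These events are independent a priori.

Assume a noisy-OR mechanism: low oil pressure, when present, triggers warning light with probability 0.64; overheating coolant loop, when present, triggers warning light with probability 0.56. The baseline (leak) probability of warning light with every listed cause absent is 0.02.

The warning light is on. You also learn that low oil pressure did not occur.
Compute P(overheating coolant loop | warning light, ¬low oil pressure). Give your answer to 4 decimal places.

P(overheating coolant loop | warning light, ¬low oil pressure) ≈ 0.9361

Under noisy-OR, P(warning light | causes) = 1 − (1−0.02)·∏(1−qᵢ) over the active causes.
By total probability over both values of overheating coolant loop:
  P(warning light | ¬low oil pressure) = 0.02·0.66 + 0.5688·0.34
        = 0.013200 + 0.193392 = 0.206592
Configurations with overheating coolant loop contribute 0.193392, so
  P(overheating coolant loop | warning light, ¬low oil pressure) = 0.193392 / 0.206592 ≈ 0.9361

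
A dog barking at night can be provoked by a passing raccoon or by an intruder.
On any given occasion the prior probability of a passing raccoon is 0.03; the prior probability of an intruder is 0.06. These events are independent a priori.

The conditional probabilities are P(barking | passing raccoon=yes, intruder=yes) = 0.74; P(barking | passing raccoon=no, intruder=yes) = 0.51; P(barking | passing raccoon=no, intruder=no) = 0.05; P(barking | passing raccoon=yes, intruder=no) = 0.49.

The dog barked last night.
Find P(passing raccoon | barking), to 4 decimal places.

Numerator (weight on configurations with passing raccoon): 0.013818 + 0.001332 = 0.015150
Denominator P(barking): 0.05*0.97*0.94 + 0.51*0.97*0.06 + 0.49*0.03*0.94 + 0.74*0.03*0.06 = 0.090422
P(passing raccoon | barking) = 0.015150/0.090422 ≈ 0.1675

P(passing raccoon | barking) ≈ 0.1675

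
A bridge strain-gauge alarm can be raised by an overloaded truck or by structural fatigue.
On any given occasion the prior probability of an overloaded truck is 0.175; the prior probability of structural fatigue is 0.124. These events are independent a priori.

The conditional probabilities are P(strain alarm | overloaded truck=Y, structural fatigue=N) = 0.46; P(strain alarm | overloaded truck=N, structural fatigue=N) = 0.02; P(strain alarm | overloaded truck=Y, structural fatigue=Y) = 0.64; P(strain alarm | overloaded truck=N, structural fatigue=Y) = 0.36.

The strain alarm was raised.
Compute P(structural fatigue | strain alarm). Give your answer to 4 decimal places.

P(structural fatigue | strain alarm) ≈ 0.3738

P(strain alarm) = 0.02*0.825*0.876 + 0.36*0.825*0.124 + 0.46*0.175*0.876 + 0.64*0.175*0.124 = 0.014454 + 0.036828 + 0.070518 + 0.013888 = 0.135688
Of this, 0.050716 comes from 0.036828 + 0.013888 (the structural fatigue=true cases).
P(structural fatigue | strain alarm) = 0.050716 / 0.135688 ≈ 0.3738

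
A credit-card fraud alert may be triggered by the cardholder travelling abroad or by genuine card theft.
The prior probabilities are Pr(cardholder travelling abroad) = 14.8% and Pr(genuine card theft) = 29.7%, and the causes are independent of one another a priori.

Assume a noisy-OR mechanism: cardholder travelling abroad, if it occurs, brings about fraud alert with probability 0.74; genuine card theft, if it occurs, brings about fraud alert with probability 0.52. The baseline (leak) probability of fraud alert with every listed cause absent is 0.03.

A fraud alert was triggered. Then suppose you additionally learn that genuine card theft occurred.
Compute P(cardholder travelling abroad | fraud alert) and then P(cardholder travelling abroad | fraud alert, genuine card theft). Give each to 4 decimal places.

P(cardholder travelling abroad | fraud alert) ≈ 0.4318; P(cardholder travelling abroad | fraud alert, genuine card theft) ≈ 0.2222

Under noisy-OR, P(fraud alert | causes) = 1 − (1−0.03)·∏(1−qᵢ) over the active causes.
For the numerator, keep only cardholder travelling abroad=true terms: 0.077804 + 0.038635 = 0.116439
The normalizing constant is 0.03*0.852*0.703 + 0.5344*0.852*0.297 + 0.7478*0.148*0.703 + 0.878944*0.148*0.297 = 0.269635
P(cardholder travelling abroad | fraud alert) = 0.116439/0.269635 ≈ 0.4318

Now condition on the additional information:
P(fraud alert | genuine card theft) = 0.5344×0.852 + 0.878944×0.148 = 0.455309 + 0.130084 = 0.585393
Of this, 0.130084 comes from 0.878944×0.148 (the cardholder travelling abroad=true cases).
So P(cardholder travelling abroad | fraud alert, genuine card theft) = 0.130084/0.585393 ≈ 0.2222.
— genuine card theft explains away the evidence for cardholder travelling abroad.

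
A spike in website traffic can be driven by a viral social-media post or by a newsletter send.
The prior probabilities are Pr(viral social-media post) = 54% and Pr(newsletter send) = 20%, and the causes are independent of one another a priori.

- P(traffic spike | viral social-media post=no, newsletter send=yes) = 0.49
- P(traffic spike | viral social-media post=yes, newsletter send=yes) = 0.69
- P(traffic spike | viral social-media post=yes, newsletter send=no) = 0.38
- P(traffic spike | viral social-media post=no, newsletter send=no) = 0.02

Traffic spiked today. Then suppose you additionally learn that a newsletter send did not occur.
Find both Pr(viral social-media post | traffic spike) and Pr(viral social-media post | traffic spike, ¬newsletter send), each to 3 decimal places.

By total probability over the 4 (viral social-media post, newsletter send) configurations:
  P(traffic spike) = 0.02*0.46*0.8 + 0.49*0.46*0.2 + 0.38*0.54*0.8 + 0.69*0.54*0.2
        = 0.007360 + 0.045080 + 0.164160 + 0.074520 = 0.291120
Keeping only the viral social-media post-present terms gives 0.238680, so
  P(viral social-media post | traffic spike) = 0.238680 / 0.291120 ≈ 0.820

Now also conditioning on newsletter send≠true:
Weight on viral social-media post=true, given the evidence: 0.38·0.54 = 0.205200
The normalizing constant is 0.02·0.46 + 0.38·0.54 = 0.214400
P(viral social-media post | traffic spike, ¬newsletter send) = 0.205200/0.214400 ≈ 0.957

Pr(viral social-media post | traffic spike) ≈ 0.820; Pr(viral social-media post | traffic spike, ¬newsletter send) ≈ 0.957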